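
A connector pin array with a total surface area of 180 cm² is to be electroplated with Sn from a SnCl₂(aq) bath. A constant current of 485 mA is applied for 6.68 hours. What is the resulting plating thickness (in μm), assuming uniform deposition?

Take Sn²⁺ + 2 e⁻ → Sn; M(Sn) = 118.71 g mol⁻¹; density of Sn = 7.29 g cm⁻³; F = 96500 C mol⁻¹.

Q = I·t = 0.4850 × 24048 = 11660 C; n(e⁻) = 0.1209 mol.
n(Sn) = n(e⁻)/2 = 0.06043 mol, so m = 0.06043 × 118.71 = 7.174 g.
Volume = m/ρ = 7.174 / 7.29 = 0.9841 cm³.
Thickness = V/A = 0.9841 / 180 = 0.00547 cm = 54.7 μm.

54.7 μm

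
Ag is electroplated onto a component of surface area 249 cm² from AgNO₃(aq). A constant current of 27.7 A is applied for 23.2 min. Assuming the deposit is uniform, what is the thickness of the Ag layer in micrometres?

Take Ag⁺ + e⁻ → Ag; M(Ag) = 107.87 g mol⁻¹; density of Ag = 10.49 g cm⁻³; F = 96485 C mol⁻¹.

Q = I·t = 27.70 × 1392.0 = 38560 C; n(e⁻) = 0.3996 mol.
n(Ag) = n(e⁻)/1 = 0.3996 mol, so m = 0.3996 × 107.87 = 43.11 g.
Volume = m/ρ = 43.11 / 10.49 = 4.109 cm³.
Thickness = V/A = 4.109 / 249 = 0.0165 cm = 165 μm.

165 μm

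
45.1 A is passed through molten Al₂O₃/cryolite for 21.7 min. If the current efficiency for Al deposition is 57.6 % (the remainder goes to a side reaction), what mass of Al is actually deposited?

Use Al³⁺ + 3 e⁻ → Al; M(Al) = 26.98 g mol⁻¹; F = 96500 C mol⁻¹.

Q = I·t = 45.10 × 1302.0 = 58720 C.
n(e⁻) = 58720/96500 = 0.6085 mol; theoretically n(Al) = 0.6085/3 = 0.2028 mol, m_theo = 5.472 g.
At 57.6 % efficiency, m_actual = 0.576 × 5.472 = 3.15 g.

3.15 g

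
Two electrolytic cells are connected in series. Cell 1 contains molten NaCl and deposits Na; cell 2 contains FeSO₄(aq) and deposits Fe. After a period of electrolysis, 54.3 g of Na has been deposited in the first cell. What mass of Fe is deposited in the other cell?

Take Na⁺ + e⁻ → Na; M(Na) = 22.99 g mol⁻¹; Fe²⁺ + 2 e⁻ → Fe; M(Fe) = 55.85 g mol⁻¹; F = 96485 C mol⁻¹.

n(Na) = 54.3 / 22.99 = 2.362 mol.
Since Na⁺ + e⁻ → Na, n(e⁻) passed = 1 × 2.362 = 2.362 mol.
Cells in series carry the same charge, so the same 2.362 mol of electrons passes through cell 2.
Fe²⁺ + 2 e⁻ → Fe, so n(Fe) = 2.362 / 2 = 1.181 mol.
m(Fe) = 1.181 × 55.85 = 66.0 g.

66.0 g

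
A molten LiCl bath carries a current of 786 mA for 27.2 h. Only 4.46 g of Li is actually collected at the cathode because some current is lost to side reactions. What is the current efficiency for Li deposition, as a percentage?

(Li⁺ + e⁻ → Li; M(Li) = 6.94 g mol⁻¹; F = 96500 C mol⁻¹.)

80.6 %

Q = I·t = 0.7860 × 97920 = 76970 C; n(e⁻) = 76970/96500 = 0.7976 mol.
Theoretical n(Li) = n(e⁻)/1 = 0.7976 mol, i.e. m_theo = 0.7976 × 6.94 = 5.535 g.
Efficiency = m_actual / m_theo = 4.46 / 5.535 = 80.6 %.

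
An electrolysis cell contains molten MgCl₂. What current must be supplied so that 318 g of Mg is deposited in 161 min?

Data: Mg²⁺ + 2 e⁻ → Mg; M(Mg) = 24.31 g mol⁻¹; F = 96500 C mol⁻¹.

n(Mg) = 318 / 24.31 = 13.08 mol.
n(e⁻) = 2 × 13.08 = 26.16 mol.
Q = n(e⁻)·F = 26.16 × 96500 = 2525000 C.
I = Q/t = 2525000 / 9660.0 s = 261 A.

261 A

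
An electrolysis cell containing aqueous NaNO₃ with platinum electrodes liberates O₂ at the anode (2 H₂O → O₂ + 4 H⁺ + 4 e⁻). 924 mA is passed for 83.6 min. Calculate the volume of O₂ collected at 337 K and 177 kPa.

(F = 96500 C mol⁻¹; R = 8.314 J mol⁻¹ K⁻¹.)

0.190 L

Q = I·t = 0.9240 A × 5016.0 s = 4635 C.
n(e⁻) = Q/F = 4635 / 96500 = 0.04803 mol.
4 electrons are transferred per O₂ molecule, so n(O₂) = 0.04803 / 4 = 0.01201 mol.
V = nRT/P = (0.01201 × 8.314 × 337) / (177 × 10³ Pa) = 1.90 × 10⁻⁴ m³ = 0.190 L.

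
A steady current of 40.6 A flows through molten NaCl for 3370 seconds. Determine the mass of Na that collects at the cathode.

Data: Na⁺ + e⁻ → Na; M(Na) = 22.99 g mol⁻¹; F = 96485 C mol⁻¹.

Q = I·t = 40.60 A × 3370.0 s = 136800 C.
n(e⁻) = Q/F = 136800 / 96485 = 1.418 mol.
Na⁺ + e⁻ → Na, so n(Na) = n(e⁻)/1 = 1.418 mol.
m = n·M = 1.418 × 22.99 = 32.6 g.

32.6 g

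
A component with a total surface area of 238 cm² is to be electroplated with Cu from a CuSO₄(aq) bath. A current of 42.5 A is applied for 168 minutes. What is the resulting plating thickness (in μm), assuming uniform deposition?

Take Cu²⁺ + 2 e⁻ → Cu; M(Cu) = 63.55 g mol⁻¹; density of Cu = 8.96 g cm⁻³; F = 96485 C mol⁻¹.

662 μm

Q = I·t = 42.50 × 10080 = 428400 C; n(e⁻) = 4.440 mol.
n(Cu) = n(e⁻)/2 = 2.220 mol, so m = 2.220 × 63.55 = 141.1 g.
Volume = m/ρ = 141.1 / 8.96 = 15.75 cm³.
Thickness = V/A = 15.75 / 238 = 0.0662 cm = 662 μm.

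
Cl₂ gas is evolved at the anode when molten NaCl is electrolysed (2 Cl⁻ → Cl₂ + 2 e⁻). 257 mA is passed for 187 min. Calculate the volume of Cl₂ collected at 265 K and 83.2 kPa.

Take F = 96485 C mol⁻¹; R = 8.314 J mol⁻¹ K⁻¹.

Q = I·t = 0.2570 A × 11220 s = 2884 C.
n(e⁻) = Q/F = 2884 / 96485 = 0.02989 mol.
2 electrons are transferred per Cl₂ molecule, so n(Cl₂) = 0.02989 / 2 = 0.01494 mol.
V = nRT/P = (0.01494 × 8.314 × 265) / (83.2 × 10³ Pa) = 3.96 × 10⁻⁴ m³ = 0.396 L.

0.396 L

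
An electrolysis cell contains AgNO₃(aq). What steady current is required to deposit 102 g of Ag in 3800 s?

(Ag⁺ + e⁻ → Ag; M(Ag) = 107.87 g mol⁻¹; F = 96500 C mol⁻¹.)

24.0 A

n(Ag) = 102 / 107.87 = 0.9456 mol.
n(e⁻) = 1 × 0.9456 = 0.9456 mol.
Q = n(e⁻)·F = 0.9456 × 96500 = 91250 C.
I = Q/t = 91250 / 3800.0 s = 24.0 A.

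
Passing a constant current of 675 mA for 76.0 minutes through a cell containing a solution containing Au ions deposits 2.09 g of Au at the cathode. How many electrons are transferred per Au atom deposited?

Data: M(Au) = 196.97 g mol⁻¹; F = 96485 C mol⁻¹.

Q = I·t = 0.6750 A × 4560.0 s = 3078 C, so n(e⁻) = 3078/96485 = 0.03190 mol.
n(Au) deposited = 2.09 / 196.97 = 0.01061 mol.
Electrons per atom = n(e⁻)/n(Au) = 0.03190 / 0.01061 = 3.01 ≈ 3, so the ion is Au³⁺.

3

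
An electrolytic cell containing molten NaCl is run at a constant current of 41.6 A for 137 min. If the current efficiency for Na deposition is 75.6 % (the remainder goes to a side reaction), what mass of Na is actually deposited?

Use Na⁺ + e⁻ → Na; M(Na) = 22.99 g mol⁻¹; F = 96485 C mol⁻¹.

61.6 g

Q = I·t = 41.60 × 8220.0 = 342000 C.
n(e⁻) = 342000/96485 = 3.544 mol; theoretically n(Na) = 3.544/1 = 3.544 mol, m_theo = 81.48 g.
At 75.6 % efficiency, m_actual = 0.756 × 81.48 = 61.6 g.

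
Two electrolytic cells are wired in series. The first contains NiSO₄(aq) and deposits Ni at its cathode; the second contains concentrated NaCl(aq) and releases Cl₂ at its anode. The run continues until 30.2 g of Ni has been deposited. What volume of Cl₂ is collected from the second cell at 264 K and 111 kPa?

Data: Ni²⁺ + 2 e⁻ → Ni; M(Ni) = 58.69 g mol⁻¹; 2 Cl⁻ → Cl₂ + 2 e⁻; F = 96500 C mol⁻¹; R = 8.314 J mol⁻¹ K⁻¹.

10.2 L

n(Ni) = 30.2 / 58.69 = 0.5146 mol, so n(e⁻) = 2 × 0.5146 = 1.029 mol.
The cells are in series, so the same 1.029 mol of electrons passes through the second cell.
2 Cl⁻ → Cl₂ + 2 e⁻ — 2 mol e⁻ per mol Cl₂, so n(Cl₂) = 1.029/2 = 0.5146 mol.
V = nRT/P = (0.5146 × 8.314 × 264) / (111 × 10³) = 0.0102 m³ = 10.2 L.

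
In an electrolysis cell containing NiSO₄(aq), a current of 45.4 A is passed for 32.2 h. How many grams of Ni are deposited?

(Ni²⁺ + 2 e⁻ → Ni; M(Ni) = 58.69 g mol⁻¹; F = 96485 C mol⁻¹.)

Q = I·t = 45.40 A × 115920 s = 5263000 C.
n(e⁻) = Q/F = 5263000 / 96485 = 54.54 mol.
Ni²⁺ + 2 e⁻ → Ni, so n(Ni) = n(e⁻)/2 = 27.27 mol.
m = n·M = 27.27 × 58.69 = 1600 g.

1600 g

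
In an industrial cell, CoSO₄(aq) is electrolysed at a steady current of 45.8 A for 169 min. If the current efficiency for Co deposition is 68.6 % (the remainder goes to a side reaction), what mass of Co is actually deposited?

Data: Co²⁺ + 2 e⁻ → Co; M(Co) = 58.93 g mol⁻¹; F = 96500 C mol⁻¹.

Q = I·t = 45.80 × 10140 = 464400 C.
n(e⁻) = 464400/96500 = 4.813 mol; theoretically n(Co) = 4.813/2 = 2.406 mol, m_theo = 141.8 g.
At 68.6 % efficiency, m_actual = 0.686 × 141.8 = 97.3 g.

97.3 g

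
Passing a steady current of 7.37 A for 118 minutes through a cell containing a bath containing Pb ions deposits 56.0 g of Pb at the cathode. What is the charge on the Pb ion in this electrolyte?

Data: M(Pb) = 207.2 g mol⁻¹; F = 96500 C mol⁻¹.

Q = I·t = 7.370 A × 7080.0 s = 52180 C, so n(e⁻) = 52180/96500 = 0.5407 mol.
n(Pb) deposited = 56.0 / 207.2 = 0.2703 mol.
Electrons per atom = n(e⁻)/n(Pb) = 0.5407 / 0.2703 = 2.00 ≈ 2, so the ion is Pb²⁺.

+2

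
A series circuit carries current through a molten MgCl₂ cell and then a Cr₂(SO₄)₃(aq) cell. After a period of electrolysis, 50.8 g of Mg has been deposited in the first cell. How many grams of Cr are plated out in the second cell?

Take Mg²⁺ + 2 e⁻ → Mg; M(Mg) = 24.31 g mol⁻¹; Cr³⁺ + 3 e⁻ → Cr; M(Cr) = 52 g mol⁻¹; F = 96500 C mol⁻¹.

72.4 g

n(Mg) = 50.8 / 24.31 = 2.090 mol.
Since Mg²⁺ + 2 e⁻ → Mg, n(e⁻) passed = 2 × 2.090 = 4.179 mol.
Cells in series carry the same charge, so the same 4.179 mol of electrons passes through cell 2.
Cr³⁺ + 3 e⁻ → Cr, so n(Cr) = 4.179 / 3 = 1.393 mol.
m(Cr) = 1.393 × 52 = 72.4 g.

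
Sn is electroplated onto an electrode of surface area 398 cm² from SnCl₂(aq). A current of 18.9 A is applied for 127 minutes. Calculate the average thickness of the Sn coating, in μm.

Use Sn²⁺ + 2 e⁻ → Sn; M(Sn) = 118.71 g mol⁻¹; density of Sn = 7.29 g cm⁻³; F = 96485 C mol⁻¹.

Q = I·t = 18.90 × 7620.0 = 144000 C; n(e⁻) = 1.493 mol.
n(Sn) = n(e⁻)/2 = 0.7463 mol, so m = 0.7463 × 118.71 = 88.60 g.
Volume = m/ρ = 88.60 / 7.29 = 12.15 cm³.
Thickness = V/A = 12.15 / 398 = 0.0305 cm = 305 μm.

305 μm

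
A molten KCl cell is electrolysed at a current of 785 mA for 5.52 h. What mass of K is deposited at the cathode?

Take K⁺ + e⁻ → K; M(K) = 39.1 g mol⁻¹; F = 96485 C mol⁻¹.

6.32 g

Q = I·t = 0.7850 A × 19872 s = 15600 C.
n(e⁻) = Q/F = 15600 / 96485 = 0.1617 mol.
K⁺ + e⁻ → K, so n(K) = n(e⁻)/1 = 0.1617 mol.
m = n·M = 0.1617 × 39.1 = 6.32 g.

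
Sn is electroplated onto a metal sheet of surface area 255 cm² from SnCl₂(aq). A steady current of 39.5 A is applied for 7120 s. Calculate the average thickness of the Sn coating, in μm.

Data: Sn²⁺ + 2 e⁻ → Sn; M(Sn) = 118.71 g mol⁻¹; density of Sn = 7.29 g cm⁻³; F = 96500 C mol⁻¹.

931 μm

Q = I·t = 39.50 × 7120.0 = 281200 C; n(e⁻) = 2.914 mol.
n(Sn) = n(e⁻)/2 = 1.457 mol, so m = 1.457 × 118.71 = 173.0 g.
Volume = m/ρ = 173.0 / 7.29 = 23.73 cm³.
Thickness = V/A = 23.73 / 255 = 0.0931 cm = 931 μm.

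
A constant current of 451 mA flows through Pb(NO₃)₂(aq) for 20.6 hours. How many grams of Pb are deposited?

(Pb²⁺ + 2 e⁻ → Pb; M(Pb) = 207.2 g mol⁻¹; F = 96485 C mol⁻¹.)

35.9 g

Q = I·t = 0.4510 A × 74160 s = 33450 C.
n(e⁻) = Q/F = 33450 / 96485 = 0.3466 mol.
Pb²⁺ + 2 e⁻ → Pb, so n(Pb) = n(e⁻)/2 = 0.1733 mol.
m = n·M = 0.1733 × 207.2 = 35.9 g.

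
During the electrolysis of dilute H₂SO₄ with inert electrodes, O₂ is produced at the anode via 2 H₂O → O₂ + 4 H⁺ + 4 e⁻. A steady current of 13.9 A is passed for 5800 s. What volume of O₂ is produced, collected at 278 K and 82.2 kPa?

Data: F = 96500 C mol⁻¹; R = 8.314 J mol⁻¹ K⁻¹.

5.87 L

Q = I·t = 13.90 A × 5800.0 s = 80620 C.
n(e⁻) = Q/F = 80620 / 96500 = 0.8354 mol.
4 electrons are transferred per O₂ molecule, so n(O₂) = 0.8354 / 4 = 0.2089 mol.
V = nRT/P = (0.2089 × 8.314 × 278) / (82.2 × 10³ Pa) = 0.00587 m³ = 5.87 L.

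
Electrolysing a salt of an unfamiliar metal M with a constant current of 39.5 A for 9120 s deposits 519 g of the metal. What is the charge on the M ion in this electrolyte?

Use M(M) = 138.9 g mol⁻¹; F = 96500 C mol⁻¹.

Q = I·t = 39.50 A × 9120.0 s = 360200 C, so n(e⁻) = 360200/96500 = 3.733 mol.
n(M) deposited = 519 / 138.9 = 3.737 mol.
Electrons per atom = n(e⁻)/n(M) = 3.733 / 3.737 = 0.999 ≈ 1, so the ion is M⁺.

+1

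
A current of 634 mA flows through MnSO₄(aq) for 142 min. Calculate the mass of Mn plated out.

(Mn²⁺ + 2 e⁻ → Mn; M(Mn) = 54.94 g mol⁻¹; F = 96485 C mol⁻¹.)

1.54 g

Q = I·t = 0.6340 A × 8520.0 s = 5402 C.
n(e⁻) = Q/F = 5402 / 96485 = 0.05598 mol.
Mn²⁺ + 2 e⁻ → Mn, so n(Mn) = n(e⁻)/2 = 0.02799 mol.
m = n·M = 0.02799 × 54.94 = 1.54 g.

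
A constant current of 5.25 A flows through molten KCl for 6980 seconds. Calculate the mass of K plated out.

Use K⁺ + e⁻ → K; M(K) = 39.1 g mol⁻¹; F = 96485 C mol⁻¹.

Q = I·t = 5.250 A × 6980.0 s = 36640 C.
n(e⁻) = Q/F = 36640 / 96485 = 0.3798 mol.
K⁺ + e⁻ → K, so n(K) = n(e⁻)/1 = 0.3798 mol.
m = n·M = 0.3798 × 39.1 = 14.9 g.

14.9 g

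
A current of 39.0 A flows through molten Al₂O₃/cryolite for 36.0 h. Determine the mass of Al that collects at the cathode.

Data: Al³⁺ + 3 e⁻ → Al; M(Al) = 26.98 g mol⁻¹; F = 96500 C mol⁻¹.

Q = I·t = 39.00 A × 129600 s = 5054000 C.
n(e⁻) = Q/F = 5054000 / 96500 = 52.38 mol.
Al³⁺ + 3 e⁻ → Al, so n(Al) = n(e⁻)/3 = 17.46 mol.
m = n·M = 17.46 × 26.98 = 471 g.

471 g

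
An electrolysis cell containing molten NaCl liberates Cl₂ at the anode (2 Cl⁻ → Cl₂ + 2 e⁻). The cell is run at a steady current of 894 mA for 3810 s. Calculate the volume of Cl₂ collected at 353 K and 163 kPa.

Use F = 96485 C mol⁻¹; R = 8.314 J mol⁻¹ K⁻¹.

0.318 L

Q = I·t = 0.8940 A × 3810.0 s = 3406 C.
n(e⁻) = Q/F = 3406 / 96485 = 0.03530 mol.
2 electrons are transferred per Cl₂ molecule, so n(Cl₂) = 0.03530 / 2 = 0.01765 mol.
V = nRT/P = (0.01765 × 8.314 × 353) / (163 × 10³ Pa) = 3.18 × 10⁻⁴ m³ = 0.318 L.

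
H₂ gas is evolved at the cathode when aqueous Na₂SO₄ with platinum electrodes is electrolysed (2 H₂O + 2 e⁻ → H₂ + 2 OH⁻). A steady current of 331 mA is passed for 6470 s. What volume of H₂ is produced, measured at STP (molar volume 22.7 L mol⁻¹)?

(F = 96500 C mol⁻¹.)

0.252 L

Q = I·t = 0.3310 A × 6470.0 s = 2142 C.
n(e⁻) = Q/F = 2142 / 96500 = 0.02219 mol.
2 electrons are transferred per H₂ molecule, so n(H₂) = 0.02219 / 2 = 0.01110 mol.
V = n × V_m = 0.01110 × 22.7 = 0.252 L.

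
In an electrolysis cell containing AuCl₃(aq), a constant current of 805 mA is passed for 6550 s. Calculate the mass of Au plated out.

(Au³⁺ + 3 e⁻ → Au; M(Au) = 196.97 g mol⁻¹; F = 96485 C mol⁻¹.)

3.59 g

Q = I·t = 0.8050 A × 6550.0 s = 5273 C.
n(e⁻) = Q/F = 5273 / 96485 = 0.05465 mol.
Au³⁺ + 3 e⁻ → Au, so n(Au) = n(e⁻)/3 = 0.01822 mol.
m = n·M = 0.01822 × 196.97 = 3.59 g.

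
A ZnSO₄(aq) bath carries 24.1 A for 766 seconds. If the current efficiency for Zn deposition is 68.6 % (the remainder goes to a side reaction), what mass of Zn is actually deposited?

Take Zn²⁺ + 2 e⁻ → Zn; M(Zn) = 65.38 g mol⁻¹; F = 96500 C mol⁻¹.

4.29 g

Q = I·t = 24.10 × 766.00 = 18460 C.
n(e⁻) = 18460/96500 = 0.1913 mol; theoretically n(Zn) = 0.1913/2 = 0.09565 mol, m_theo = 6.254 g.
At 68.6 % efficiency, m_actual = 0.686 × 6.254 = 4.29 g.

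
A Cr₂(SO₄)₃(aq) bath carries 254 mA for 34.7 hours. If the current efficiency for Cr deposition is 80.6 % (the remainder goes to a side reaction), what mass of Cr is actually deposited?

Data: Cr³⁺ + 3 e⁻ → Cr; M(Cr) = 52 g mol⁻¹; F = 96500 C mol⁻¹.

Q = I·t = 0.2540 × 124920 = 31730 C.
n(e⁻) = 31730/96500 = 0.3288 mol; theoretically n(Cr) = 0.3288/3 = 0.1096 mol, m_theo = 5.699 g.
At 80.6 % efficiency, m_actual = 0.806 × 5.699 = 4.59 g.

4.59 g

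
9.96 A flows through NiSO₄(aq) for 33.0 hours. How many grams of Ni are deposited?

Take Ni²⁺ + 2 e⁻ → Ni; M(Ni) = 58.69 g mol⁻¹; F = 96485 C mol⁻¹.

Q = I·t = 9.960 A × 118800 s = 1183000 C.
n(e⁻) = Q/F = 1183000 / 96485 = 12.26 mol.
Ni²⁺ + 2 e⁻ → Ni, so n(Ni) = n(e⁻)/2 = 6.132 mol.
m = n·M = 6.132 × 58.69 = 360 g.

360 g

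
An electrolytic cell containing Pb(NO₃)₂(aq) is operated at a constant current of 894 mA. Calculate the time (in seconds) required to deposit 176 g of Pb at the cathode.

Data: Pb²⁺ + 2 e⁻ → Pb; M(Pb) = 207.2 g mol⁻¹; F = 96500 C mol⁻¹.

n(Pb) = m/M = 176 / 207.2 = 0.8494 mol.
Each Pb atom requires 2 electrons, so n(e⁻) = 2 × 0.8494 = 1.699 mol.
Q = n(e⁻)·F = 1.699 × 96500 = 163900 C.
t = Q/I = 163900 / 0.8940 A = 183400 s.

1.83 × 10⁵ s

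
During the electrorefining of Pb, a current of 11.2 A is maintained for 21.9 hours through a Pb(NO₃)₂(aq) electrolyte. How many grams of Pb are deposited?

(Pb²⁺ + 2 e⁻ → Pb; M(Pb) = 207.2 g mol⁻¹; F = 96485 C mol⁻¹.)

Q = I·t = 11.20 A × 78840 s = 883000 C.
n(e⁻) = Q/F = 883000 / 96485 = 9.152 mol.
Pb²⁺ + 2 e⁻ → Pb, so n(Pb) = n(e⁻)/2 = 4.576 mol.
m = n·M = 4.576 × 207.2 = 948 g.

948 g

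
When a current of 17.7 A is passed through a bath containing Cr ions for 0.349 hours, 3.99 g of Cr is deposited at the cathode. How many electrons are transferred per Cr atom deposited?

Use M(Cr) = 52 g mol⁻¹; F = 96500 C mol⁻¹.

Q = I·t = 17.70 A × 1256.4 s = 22240 C, so n(e⁻) = 22240/96500 = 0.2304 mol.
n(Cr) deposited = 3.99 / 52 = 0.07673 mol.
Electrons per atom = n(e⁻)/n(Cr) = 0.2304 / 0.07673 = 3.00 ≈ 3, so the ion is Cr³⁺.

3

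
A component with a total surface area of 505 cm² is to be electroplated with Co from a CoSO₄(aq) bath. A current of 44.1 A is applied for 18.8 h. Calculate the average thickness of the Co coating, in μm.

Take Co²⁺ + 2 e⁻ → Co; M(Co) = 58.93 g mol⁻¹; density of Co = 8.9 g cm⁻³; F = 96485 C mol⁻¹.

Q = I·t = 44.10 × 67680 = 2985000 C; n(e⁻) = 30.93 mol.
n(Co) = n(e⁻)/2 = 15.47 mol, so m = 15.47 × 58.93 = 911.5 g.
Volume = m/ρ = 911.5 / 8.9 = 102.4 cm³.
Thickness = V/A = 102.4 / 505 = 0.203 cm = 2030 μm.

2030 μm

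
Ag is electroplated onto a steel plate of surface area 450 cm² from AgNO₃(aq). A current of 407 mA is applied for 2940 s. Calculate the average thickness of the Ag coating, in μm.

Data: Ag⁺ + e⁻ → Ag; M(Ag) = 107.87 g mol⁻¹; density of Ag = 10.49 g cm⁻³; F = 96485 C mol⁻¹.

Q = I·t = 0.4070 × 2940.0 = 1197 C; n(e⁻) = 0.01240 mol.
n(Ag) = n(e⁻)/1 = 0.01240 mol, so m = 0.01240 × 107.87 = 1.338 g.
Volume = m/ρ = 1.338 / 10.49 = 0.1275 cm³.
Thickness = V/A = 0.1275 / 450 = 2.83 × 10⁻⁴ cm = 2.83 μm.

2.83 μm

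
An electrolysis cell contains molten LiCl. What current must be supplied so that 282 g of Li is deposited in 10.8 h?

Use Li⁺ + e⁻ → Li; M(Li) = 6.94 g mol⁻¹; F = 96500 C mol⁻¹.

n(Li) = 282 / 6.94 = 40.63 mol.
n(e⁻) = 1 × 40.63 = 40.63 mol.
Q = n(e⁻)·F = 40.63 × 96500 = 3921000 C.
I = Q/t = 3921000 / 38880 s = 101 A.

101 A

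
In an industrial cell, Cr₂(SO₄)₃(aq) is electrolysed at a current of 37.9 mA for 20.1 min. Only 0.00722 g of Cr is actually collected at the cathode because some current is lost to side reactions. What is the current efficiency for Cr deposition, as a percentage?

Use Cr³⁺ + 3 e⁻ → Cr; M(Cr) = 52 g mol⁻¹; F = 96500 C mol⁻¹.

87.9 %

Q = I·t = 0.03790 × 1206.0 = 45.71 C; n(e⁻) = 45.71/96500 = 0.0004737 mol.
Theoretical n(Cr) = n(e⁻)/3 = 0.0001579 mol, i.e. m_theo = 0.0001579 × 52 = 0.008210 g.
Efficiency = m_actual / m_theo = 0.00722 / 0.008210 = 87.9 %.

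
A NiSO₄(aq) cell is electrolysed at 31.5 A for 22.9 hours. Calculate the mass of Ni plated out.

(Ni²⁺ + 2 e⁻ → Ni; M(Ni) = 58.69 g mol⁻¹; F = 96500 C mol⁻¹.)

Q = I·t = 31.50 A × 82440 s = 2597000 C.
n(e⁻) = Q/F = 2597000 / 96500 = 26.91 mol.
Ni²⁺ + 2 e⁻ → Ni, so n(Ni) = n(e⁻)/2 = 13.46 mol.
m = n·M = 13.46 × 58.69 = 790 g.

790 g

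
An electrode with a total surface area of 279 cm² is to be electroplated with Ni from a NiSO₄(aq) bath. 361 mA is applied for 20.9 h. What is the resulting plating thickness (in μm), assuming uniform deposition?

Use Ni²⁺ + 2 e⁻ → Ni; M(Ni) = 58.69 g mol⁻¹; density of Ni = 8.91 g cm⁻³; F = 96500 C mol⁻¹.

33.2 μm

Q = I·t = 0.3610 × 75240 = 27160 C; n(e⁻) = 0.2815 mol.
n(Ni) = n(e⁻)/2 = 0.1407 mol, so m = 0.1407 × 58.69 = 8.260 g.
Volume = m/ρ = 8.260 / 8.91 = 0.9270 cm³.
Thickness = V/A = 0.9270 / 279 = 0.00332 cm = 33.2 μm.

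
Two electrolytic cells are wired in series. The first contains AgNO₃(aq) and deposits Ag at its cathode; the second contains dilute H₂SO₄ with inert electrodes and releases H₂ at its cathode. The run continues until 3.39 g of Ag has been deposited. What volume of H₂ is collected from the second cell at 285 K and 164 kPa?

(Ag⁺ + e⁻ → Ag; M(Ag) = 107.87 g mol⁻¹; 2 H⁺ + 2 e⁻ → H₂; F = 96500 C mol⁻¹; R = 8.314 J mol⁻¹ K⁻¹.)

0.227 L

n(Ag) = 3.39 / 107.87 = 0.03143 mol, so n(e⁻) = 1 × 0.03143 = 0.03143 mol.
The cells are in series, so the same 0.03143 mol of electrons passes through the second cell.
2 H⁺ + 2 e⁻ → H₂ — 2 mol e⁻ per mol H₂, so n(H₂) = 0.03143/2 = 0.01571 mol.
V = nRT/P = (0.01571 × 8.314 × 285) / (164 × 10³) = 2.27 × 10⁻⁴ m³ = 0.227 L.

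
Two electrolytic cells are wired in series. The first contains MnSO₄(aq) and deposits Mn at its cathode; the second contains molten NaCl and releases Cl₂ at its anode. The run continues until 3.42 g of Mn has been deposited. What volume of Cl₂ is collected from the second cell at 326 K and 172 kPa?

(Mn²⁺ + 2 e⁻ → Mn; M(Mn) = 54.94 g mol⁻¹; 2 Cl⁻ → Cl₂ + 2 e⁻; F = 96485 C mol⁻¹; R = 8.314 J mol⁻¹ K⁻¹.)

n(Mn) = 3.42 / 54.94 = 0.06225 mol, so n(e⁻) = 2 × 0.06225 = 0.1245 mol.
The cells are in series, so the same 0.1245 mol of electrons passes through the second cell.
2 Cl⁻ → Cl₂ + 2 e⁻ — 2 mol e⁻ per mol Cl₂, so n(Cl₂) = 0.1245/2 = 0.06225 mol.
V = nRT/P = (0.06225 × 8.314 × 326) / (172 × 10³) = 9.81 × 10⁻⁴ m³ = 0.981 L.

0.981 L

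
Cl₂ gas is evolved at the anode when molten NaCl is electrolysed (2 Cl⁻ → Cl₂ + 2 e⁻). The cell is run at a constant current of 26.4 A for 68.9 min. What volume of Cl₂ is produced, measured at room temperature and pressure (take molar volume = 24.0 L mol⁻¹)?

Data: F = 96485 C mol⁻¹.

Q = I·t = 26.40 A × 4134.0 s = 109100 C.
n(e⁻) = Q/F = 109100 / 96485 = 1.131 mol.
2 electrons are transferred per Cl₂ molecule, so n(Cl₂) = 1.131 / 2 = 0.5656 mol.
V = n × V_m = 0.5656 × 24.0 = 13.6 L.

13.6 L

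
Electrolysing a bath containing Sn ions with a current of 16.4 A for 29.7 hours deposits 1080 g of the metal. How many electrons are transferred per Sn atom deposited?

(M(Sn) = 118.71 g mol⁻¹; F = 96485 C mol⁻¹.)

2

Q = I·t = 16.40 A × 106920 s = 1753000 C, so n(e⁻) = 1753000/96485 = 18.17 mol.
n(Sn) deposited = 1080 / 118.71 = 9.098 mol.
Electrons per atom = n(e⁻)/n(Sn) = 18.17 / 9.098 = 2.00 ≈ 2, so the ion is Sn²⁺.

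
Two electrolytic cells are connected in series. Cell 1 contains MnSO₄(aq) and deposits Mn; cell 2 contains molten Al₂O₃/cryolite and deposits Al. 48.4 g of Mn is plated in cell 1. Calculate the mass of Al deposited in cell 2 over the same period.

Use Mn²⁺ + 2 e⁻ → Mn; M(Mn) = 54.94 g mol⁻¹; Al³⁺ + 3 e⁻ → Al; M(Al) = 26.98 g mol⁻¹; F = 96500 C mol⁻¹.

n(Mn) = 48.4 / 54.94 = 0.8810 mol.
Since Mn²⁺ + 2 e⁻ → Mn, n(e⁻) passed = 2 × 0.8810 = 1.762 mol.
Cells in series carry the same charge, so the same 1.762 mol of electrons passes through cell 2.
Al³⁺ + 3 e⁻ → Al, so n(Al) = 1.762 / 3 = 0.5873 mol.
m(Al) = 0.5873 × 26.98 = 15.8 g.

15.8 g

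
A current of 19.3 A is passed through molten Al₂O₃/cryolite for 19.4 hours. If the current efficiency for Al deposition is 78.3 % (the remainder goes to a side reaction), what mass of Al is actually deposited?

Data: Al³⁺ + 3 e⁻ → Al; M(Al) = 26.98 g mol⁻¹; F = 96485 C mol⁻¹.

98.4 g

Q = I·t = 19.30 × 69840 = 1348000 C.
n(e⁻) = 1348000/96485 = 13.97 mol; theoretically n(Al) = 13.97/3 = 4.657 mol, m_theo = 125.6 g.
At 78.3 % efficiency, m_actual = 0.783 × 125.6 = 98.4 g.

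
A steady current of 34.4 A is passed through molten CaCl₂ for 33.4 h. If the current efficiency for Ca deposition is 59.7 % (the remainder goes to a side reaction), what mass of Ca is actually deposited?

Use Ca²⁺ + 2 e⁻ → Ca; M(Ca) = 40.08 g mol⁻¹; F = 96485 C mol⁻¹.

Q = I·t = 34.40 × 120240 = 4136000 C.
n(e⁻) = 4136000/96485 = 42.87 mol; theoretically n(Ca) = 42.87/2 = 21.43 mol, m_theo = 859.1 g.
At 59.7 % efficiency, m_actual = 0.597 × 859.1 = 513 g.

513 g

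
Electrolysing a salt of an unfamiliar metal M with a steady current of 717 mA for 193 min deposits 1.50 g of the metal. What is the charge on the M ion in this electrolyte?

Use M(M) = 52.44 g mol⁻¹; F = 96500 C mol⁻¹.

+3

Q = I·t = 0.7170 A × 11580 s = 8303 C, so n(e⁻) = 8303/96500 = 0.08604 mol.
n(M) deposited = 1.50 / 52.44 = 0.02860 mol.
Electrons per atom = n(e⁻)/n(M) = 0.08604 / 0.02860 = 3.01 ≈ 3, so the ion is M³⁺.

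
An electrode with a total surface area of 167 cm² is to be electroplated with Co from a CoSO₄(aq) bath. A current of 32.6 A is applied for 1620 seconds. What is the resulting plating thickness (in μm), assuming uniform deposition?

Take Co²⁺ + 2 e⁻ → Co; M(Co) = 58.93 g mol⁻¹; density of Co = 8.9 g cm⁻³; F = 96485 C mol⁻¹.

Q = I·t = 32.60 × 1620.0 = 52810 C; n(e⁻) = 0.5474 mol.
n(Co) = n(e⁻)/2 = 0.2737 mol, so m = 0.2737 × 58.93 = 16.13 g.
Volume = m/ρ = 16.13 / 8.9 = 1.812 cm³.
Thickness = V/A = 1.812 / 167 = 0.0109 cm = 109 μm.

109 μm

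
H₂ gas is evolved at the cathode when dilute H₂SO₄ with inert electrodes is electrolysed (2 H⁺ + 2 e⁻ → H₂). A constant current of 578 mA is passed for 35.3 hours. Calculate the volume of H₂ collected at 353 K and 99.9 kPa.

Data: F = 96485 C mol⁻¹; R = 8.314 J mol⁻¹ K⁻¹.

Q = I·t = 0.5780 A × 127080 s = 73450 C.
n(e⁻) = Q/F = 73450 / 96485 = 0.7613 mol.
2 electrons are transferred per H₂ molecule, so n(H₂) = 0.7613 / 2 = 0.3806 mol.
V = nRT/P = (0.3806 × 8.314 × 353) / (99.9 × 10³ Pa) = 0.0112 m³ = 11.2 L.

11.2 L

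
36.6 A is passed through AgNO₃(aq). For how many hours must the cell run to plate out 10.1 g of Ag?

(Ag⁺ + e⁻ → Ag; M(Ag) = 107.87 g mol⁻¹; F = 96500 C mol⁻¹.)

0.0686 h

n(Ag) = m/M = 10.1 / 107.87 = 0.09363 mol.
Each Ag atom requires 1 electron, so n(e⁻) = 1 × 0.09363 = 0.09363 mol.
Q = n(e⁻)·F = 0.09363 × 96500 = 9035 C.
t = Q/I = 9035 / 36.60 A = 246.9 s = 0.0686 h.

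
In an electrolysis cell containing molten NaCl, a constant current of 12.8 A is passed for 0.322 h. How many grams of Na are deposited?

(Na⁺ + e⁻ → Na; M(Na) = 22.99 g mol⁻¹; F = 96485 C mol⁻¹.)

3.54 g

Q = I·t = 12.80 A × 1159.2 s = 14840 C.
n(e⁻) = Q/F = 14840 / 96485 = 0.1538 mol.
Na⁺ + e⁻ → Na, so n(Na) = n(e⁻)/1 = 0.1538 mol.
m = n·M = 0.1538 × 22.99 = 3.54 g.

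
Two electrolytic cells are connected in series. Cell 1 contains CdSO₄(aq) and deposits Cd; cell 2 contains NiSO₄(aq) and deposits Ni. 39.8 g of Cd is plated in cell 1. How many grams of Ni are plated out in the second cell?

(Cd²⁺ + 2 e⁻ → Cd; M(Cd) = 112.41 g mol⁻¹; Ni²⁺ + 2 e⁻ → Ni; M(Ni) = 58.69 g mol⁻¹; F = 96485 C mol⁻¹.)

20.8 g

n(Cd) = 39.8 / 112.41 = 0.3541 mol.
Since Cd²⁺ + 2 e⁻ → Cd, n(e⁻) passed = 2 × 0.3541 = 0.7081 mol.
Cells in series carry the same charge, so the same 0.7081 mol of electrons passes through cell 2.
Ni²⁺ + 2 e⁻ → Ni, so n(Ni) = 0.7081 / 2 = 0.3541 mol.
m(Ni) = 0.3541 × 58.69 = 20.8 g.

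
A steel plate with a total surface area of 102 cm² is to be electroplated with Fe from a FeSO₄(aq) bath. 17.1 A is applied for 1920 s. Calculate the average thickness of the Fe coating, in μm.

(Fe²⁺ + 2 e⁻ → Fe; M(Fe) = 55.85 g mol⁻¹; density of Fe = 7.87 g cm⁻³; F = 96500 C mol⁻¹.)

Q = I·t = 17.10 × 1920.0 = 32830 C; n(e⁻) = 0.3402 mol.
n(Fe) = n(e⁻)/2 = 0.1701 mol, so m = 0.1701 × 55.85 = 9.501 g.
Volume = m/ρ = 9.501 / 7.87 = 1.207 cm³.
Thickness = V/A = 1.207 / 102 = 0.0118 cm = 118 μm.

118 μm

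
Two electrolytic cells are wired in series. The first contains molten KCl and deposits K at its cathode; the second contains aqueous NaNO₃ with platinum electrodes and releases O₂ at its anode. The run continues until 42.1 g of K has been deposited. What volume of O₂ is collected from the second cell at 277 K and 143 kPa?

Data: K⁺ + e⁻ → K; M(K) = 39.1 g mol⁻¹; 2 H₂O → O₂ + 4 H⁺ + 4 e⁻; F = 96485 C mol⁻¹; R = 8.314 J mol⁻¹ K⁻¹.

n(K) = 42.1 / 39.1 = 1.077 mol, so n(e⁻) = 1 × 1.077 = 1.077 mol.
The cells are in series, so the same 1.077 mol of electrons passes through the second cell.
2 H₂O → O₂ + 4 H⁺ + 4 e⁻ — 4 mol e⁻ per mol O₂, so n(O₂) = 1.077/4 = 0.2692 mol.
V = nRT/P = (0.2692 × 8.314 × 277) / (143 × 10³) = 0.00434 m³ = 4.34 L.

4.34 L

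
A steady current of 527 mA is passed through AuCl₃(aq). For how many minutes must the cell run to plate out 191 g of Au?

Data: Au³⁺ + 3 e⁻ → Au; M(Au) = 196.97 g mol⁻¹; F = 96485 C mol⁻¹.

n(Au) = m/M = 191 / 196.97 = 0.9697 mol.
Each Au atom requires 3 electrons, so n(e⁻) = 3 × 0.9697 = 2.909 mol.
Q = n(e⁻)·F = 2.909 × 96485 = 280700 C.
t = Q/I = 280700 / 0.5270 A = 532600 s = 8880 min.

8880 min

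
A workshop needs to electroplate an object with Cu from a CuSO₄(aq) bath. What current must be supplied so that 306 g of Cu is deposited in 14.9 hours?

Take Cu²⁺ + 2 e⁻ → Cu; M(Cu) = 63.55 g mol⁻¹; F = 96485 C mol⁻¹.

17.3 A

n(Cu) = 306 / 63.55 = 4.815 mol.
n(e⁻) = 2 × 4.815 = 9.630 mol.
Q = n(e⁻)·F = 9.630 × 96485 = 929200 C.
I = Q/t = 929200 / 53640 s = 17.3 A.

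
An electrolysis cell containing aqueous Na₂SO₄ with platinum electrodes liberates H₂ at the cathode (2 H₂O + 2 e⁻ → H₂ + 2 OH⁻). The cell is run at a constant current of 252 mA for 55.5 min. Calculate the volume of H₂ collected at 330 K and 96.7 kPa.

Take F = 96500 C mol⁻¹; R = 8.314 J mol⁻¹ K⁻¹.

0.123 L

Q = I·t = 0.2520 A × 3330.0 s = 839.2 C.
n(e⁻) = Q/F = 839.2 / 96500 = 0.008696 mol.
2 electrons are transferred per H₂ molecule, so n(H₂) = 0.008696 / 2 = 0.004348 mol.
V = nRT/P = (0.004348 × 8.314 × 330) / (96.7 × 10³ Pa) = 1.23 × 10⁻⁴ m³ = 0.123 L.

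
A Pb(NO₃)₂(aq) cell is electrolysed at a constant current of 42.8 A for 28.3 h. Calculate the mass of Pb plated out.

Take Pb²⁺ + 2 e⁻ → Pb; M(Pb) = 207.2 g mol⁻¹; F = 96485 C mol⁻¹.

Q = I·t = 42.80 A × 101880 s = 4360000 C.
n(e⁻) = Q/F = 4360000 / 96485 = 45.19 mol.
Pb²⁺ + 2 e⁻ → Pb, so n(Pb) = n(e⁻)/2 = 22.60 mol.
m = n·M = 22.60 × 207.2 = 4680 g.

4680 g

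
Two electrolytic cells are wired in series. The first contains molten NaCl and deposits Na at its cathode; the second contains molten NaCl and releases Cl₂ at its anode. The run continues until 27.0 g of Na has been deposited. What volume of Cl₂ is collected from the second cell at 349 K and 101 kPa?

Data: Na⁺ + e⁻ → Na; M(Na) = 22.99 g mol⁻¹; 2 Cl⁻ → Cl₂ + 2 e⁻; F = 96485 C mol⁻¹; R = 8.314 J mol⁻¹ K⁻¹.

n(Na) = 27.0 / 22.99 = 1.174 mol, so n(e⁻) = 1 × 1.174 = 1.174 mol.
The cells are in series, so the same 1.174 mol of electrons passes through the second cell.
2 Cl⁻ → Cl₂ + 2 e⁻ — 2 mol e⁻ per mol Cl₂, so n(Cl₂) = 1.174/2 = 0.5872 mol.
V = nRT/P = (0.5872 × 8.314 × 349) / (101 × 10³) = 0.0169 m³ = 16.9 L.

16.9 L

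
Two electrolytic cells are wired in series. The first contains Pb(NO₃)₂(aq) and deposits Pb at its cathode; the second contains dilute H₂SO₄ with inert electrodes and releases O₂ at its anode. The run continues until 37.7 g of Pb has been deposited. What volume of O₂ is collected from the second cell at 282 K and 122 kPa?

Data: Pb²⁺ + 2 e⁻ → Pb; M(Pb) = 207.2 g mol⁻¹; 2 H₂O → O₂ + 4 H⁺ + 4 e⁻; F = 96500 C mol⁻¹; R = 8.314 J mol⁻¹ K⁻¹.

1.75 L

n(Pb) = 37.7 / 207.2 = 0.1819 mol, so n(e⁻) = 2 × 0.1819 = 0.3639 mol.
The cells are in series, so the same 0.3639 mol of electrons passes through the second cell.
2 H₂O → O₂ + 4 H⁺ + 4 e⁻ — 4 mol e⁻ per mol O₂, so n(O₂) = 0.3639/4 = 0.09097 mol.
V = nRT/P = (0.09097 × 8.314 × 282) / (122 × 10³) = 0.00175 m³ = 1.75 L.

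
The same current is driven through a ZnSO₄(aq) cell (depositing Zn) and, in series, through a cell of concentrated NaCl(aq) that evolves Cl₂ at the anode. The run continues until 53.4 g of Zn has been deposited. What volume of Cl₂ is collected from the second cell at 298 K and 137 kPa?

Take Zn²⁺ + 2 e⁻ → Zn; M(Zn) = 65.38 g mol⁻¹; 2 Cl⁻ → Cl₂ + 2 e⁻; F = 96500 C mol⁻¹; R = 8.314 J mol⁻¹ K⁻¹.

n(Zn) = 53.4 / 65.38 = 0.8168 mol, so n(e⁻) = 2 × 0.8168 = 1.634 mol.
The cells are in series, so the same 1.634 mol of electrons passes through the second cell.
2 Cl⁻ → Cl₂ + 2 e⁻ — 2 mol e⁻ per mol Cl₂, so n(Cl₂) = 1.634/2 = 0.8168 mol.
V = nRT/P = (0.8168 × 8.314 × 298) / (137 × 10³) = 0.0148 m³ = 14.8 L.

14.8 L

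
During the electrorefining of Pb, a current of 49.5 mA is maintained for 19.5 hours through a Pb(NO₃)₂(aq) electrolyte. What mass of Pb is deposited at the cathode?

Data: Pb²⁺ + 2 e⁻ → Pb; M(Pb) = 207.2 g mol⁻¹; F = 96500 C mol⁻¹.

Q = I·t = 0.04950 A × 70200 s = 3475 C.
n(e⁻) = Q/F = 3475 / 96500 = 0.03601 mol.
Pb²⁺ + 2 e⁻ → Pb, so n(Pb) = n(e⁻)/2 = 0.01800 mol.
m = n·M = 0.01800 × 207.2 = 3.73 g.

3.73 g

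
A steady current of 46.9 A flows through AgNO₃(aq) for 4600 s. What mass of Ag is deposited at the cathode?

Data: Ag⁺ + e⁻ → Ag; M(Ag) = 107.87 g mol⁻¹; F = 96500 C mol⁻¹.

241 g

Q = I·t = 46.90 A × 4600.0 s = 215700 C.
n(e⁻) = Q/F = 215700 / 96500 = 2.236 mol.
Ag⁺ + e⁻ → Ag, so n(Ag) = n(e⁻)/1 = 2.236 mol.
m = n·M = 2.236 × 107.87 = 241 g.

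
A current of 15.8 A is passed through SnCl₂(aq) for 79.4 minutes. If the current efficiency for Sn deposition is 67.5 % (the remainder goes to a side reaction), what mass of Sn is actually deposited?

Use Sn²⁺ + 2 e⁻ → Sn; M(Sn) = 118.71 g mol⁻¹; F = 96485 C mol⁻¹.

31.3 g

Q = I·t = 15.80 × 4764.0 = 75270 C.
n(e⁻) = 75270/96485 = 0.7801 mol; theoretically n(Sn) = 0.7801/2 = 0.3901 mol, m_theo = 46.30 g.
At 67.5 % efficiency, m_actual = 0.675 × 46.30 = 31.3 g.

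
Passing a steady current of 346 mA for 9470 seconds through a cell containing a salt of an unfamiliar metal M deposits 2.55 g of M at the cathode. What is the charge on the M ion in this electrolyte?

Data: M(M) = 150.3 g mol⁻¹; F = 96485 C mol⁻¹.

Q = I·t = 0.3460 A × 9470.0 s = 3277 C, so n(e⁻) = 3277/96485 = 0.03396 mol.
n(M) deposited = 2.55 / 150.3 = 0.01697 mol.
Electrons per atom = n(e⁻)/n(M) = 0.03396 / 0.01697 = 2.00 ≈ 2, so the ion is M²⁺.

+2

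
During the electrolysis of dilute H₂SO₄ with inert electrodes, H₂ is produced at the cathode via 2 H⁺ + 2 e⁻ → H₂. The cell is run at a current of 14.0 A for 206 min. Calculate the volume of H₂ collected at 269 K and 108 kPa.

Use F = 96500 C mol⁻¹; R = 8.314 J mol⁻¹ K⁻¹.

18.6 L

Q = I·t = 14.00 A × 12360 s = 173000 C.
n(e⁻) = Q/F = 173000 / 96500 = 1.793 mol.
2 electrons are transferred per H₂ molecule, so n(H₂) = 1.793 / 2 = 0.8966 mol.
V = nRT/P = (0.8966 × 8.314 × 269) / (108 × 10³ Pa) = 0.0186 m³ = 18.6 L.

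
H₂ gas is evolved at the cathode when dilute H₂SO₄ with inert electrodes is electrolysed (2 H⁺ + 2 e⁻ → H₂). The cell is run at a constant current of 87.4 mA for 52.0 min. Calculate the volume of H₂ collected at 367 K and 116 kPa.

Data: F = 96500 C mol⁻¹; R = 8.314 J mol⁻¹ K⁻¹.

0.0372 L

Q = I·t = 0.08740 A × 3120.0 s = 272.7 C.
n(e⁻) = Q/F = 272.7 / 96500 = 0.002826 mol.
2 electrons are transferred per H₂ molecule, so n(H₂) = 0.002826 / 2 = 0.001413 mol.
V = nRT/P = (0.001413 × 8.314 × 367) / (116 × 10³ Pa) = 3.72 × 10⁻⁵ m³ = 0.0372 L.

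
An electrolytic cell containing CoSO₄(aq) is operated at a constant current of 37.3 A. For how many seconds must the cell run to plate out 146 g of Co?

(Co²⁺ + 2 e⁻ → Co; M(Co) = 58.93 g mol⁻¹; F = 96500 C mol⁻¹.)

12800 s

n(Co) = m/M = 146 / 58.93 = 2.478 mol.
Each Co atom requires 2 electrons, so n(e⁻) = 2 × 2.478 = 4.955 mol.
Q = n(e⁻)·F = 4.955 × 96500 = 478200 C.
t = Q/I = 478200 / 37.30 A = 12820 s.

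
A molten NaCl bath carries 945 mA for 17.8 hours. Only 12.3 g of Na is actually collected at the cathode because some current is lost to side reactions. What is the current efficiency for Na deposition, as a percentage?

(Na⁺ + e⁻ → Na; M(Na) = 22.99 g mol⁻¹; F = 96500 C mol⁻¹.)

85.3 %

Q = I·t = 0.9450 × 64080 = 60560 C; n(e⁻) = 60560/96500 = 0.6275 mol.
Theoretical n(Na) = n(e⁻)/1 = 0.6275 mol, i.e. m_theo = 0.6275 × 22.99 = 14.43 g.
Efficiency = m_actual / m_theo = 12.3 / 14.43 = 85.3 %.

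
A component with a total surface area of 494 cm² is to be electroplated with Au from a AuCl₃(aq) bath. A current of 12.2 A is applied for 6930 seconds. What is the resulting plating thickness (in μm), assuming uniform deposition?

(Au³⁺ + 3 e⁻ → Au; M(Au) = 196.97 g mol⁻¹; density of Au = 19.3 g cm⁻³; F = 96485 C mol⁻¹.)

60.3 μm

Q = I·t = 12.20 × 6930.0 = 84550 C; n(e⁻) = 0.8763 mol.
n(Au) = n(e⁻)/3 = 0.2921 mol, so m = 0.2921 × 196.97 = 57.53 g.
Volume = m/ρ = 57.53 / 19.3 = 2.981 cm³.
Thickness = V/A = 2.981 / 494 = 0.00603 cm = 60.3 μm.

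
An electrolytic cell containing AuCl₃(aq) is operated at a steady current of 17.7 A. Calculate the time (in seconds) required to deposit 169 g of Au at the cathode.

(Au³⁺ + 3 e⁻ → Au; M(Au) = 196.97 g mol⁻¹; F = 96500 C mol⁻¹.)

14000 s

n(Au) = m/M = 169 / 196.97 = 0.8580 mol.
Each Au atom requires 3 electrons, so n(e⁻) = 3 × 0.8580 = 2.574 mol.
Q = n(e⁻)·F = 2.574 × 96500 = 248400 C.
t = Q/I = 248400 / 17.70 A = 14030 s.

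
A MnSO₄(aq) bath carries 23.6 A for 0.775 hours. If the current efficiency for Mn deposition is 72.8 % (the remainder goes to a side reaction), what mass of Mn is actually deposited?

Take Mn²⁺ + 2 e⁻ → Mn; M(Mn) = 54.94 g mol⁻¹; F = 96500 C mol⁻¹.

13.6 g

Q = I·t = 23.60 × 2790.0 = 65840 C.
n(e⁻) = 65840/96500 = 0.6823 mol; theoretically n(Mn) = 0.6823/2 = 0.3412 mol, m_theo = 18.74 g.
At 72.8 % efficiency, m_actual = 0.728 × 18.74 = 13.6 g.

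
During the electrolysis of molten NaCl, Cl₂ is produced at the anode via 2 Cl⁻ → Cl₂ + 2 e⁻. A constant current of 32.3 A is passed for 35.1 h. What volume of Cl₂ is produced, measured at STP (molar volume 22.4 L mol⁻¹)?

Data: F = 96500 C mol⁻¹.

474 L

Q = I·t = 32.30 A × 126360 s = 4081000 C.
n(e⁻) = Q/F = 4081000 / 96500 = 42.29 mol.
2 electrons are transferred per Cl₂ molecule, so n(Cl₂) = 42.29 / 2 = 21.15 mol.
V = n × V_m = 21.15 × 22.4 = 474 L.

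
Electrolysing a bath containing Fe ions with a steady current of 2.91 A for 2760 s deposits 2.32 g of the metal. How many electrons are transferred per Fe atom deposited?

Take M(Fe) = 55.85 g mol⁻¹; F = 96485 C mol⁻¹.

2

Q = I·t = 2.910 A × 2760.0 s = 8032 C, so n(e⁻) = 8032/96485 = 0.08324 mol.
n(Fe) deposited = 2.32 / 55.85 = 0.04154 mol.
Electrons per atom = n(e⁻)/n(Fe) = 0.08324 / 0.04154 = 2.00 ≈ 2, so the ion is Fe²⁺.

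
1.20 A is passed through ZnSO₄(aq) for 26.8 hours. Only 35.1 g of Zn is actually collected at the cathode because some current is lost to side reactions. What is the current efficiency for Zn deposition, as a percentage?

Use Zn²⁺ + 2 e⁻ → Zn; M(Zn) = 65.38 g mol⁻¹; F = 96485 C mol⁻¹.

89.5 %

Q = I·t = 1.200 × 96480 = 115800 C; n(e⁻) = 115800/96485 = 1.200 mol.
Theoretical n(Zn) = n(e⁻)/2 = 0.6000 mol, i.e. m_theo = 0.6000 × 65.38 = 39.23 g.
Efficiency = m_actual / m_theo = 35.1 / 39.23 = 89.5 %.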